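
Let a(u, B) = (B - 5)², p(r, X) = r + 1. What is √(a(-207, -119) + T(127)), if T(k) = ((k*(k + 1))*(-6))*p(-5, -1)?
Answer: 4*√25345 ≈ 636.80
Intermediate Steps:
p(r, X) = 1 + r
a(u, B) = (-5 + B)²
T(k) = 24*k*(1 + k) (T(k) = ((k*(k + 1))*(-6))*(1 - 5) = ((k*(1 + k))*(-6))*(-4) = -6*k*(1 + k)*(-4) = 24*k*(1 + k))
√(a(-207, -119) + T(127)) = √((-5 - 119)² + 24*127*(1 + 127)) = √((-124)² + 24*127*128) = √(15376 + 390144) = √405520 = 4*√25345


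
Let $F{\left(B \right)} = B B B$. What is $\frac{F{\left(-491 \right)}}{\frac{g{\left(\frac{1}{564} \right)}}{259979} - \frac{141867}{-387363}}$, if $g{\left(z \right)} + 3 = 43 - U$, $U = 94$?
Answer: $- \frac{3973558636596891889}{12287174397} \approx -3.2339 \cdot 10^{8}$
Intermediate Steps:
$g{\left(z \right)} = -54$ ($g{\left(z \right)} = -3 + \left(43 - 94\right) = -3 - 51 = -54$)
$F{\left(B \right)} = B^{3}$ ($F{\left(B \right)} = B^{2} B = B^{3}$)
$\frac{F{\left(-491 \right)}}{\frac{g{\left(\frac{1}{564} \right)}}{259979} - \frac{141867}{-387363}} = \frac{\left(-491\right)^{3}}{- \frac{54}{259979} - \frac{141867}{-387363}} = - \frac{118370771}{\left(-54\right) \frac{1}{259979} - - \frac{47289}{129121}} = - \frac{118370771}{- \frac{54}{259979} + \frac{47289}{129121}} = - \frac{118370771}{\frac{12287174397}{33568748459}} = \left(-118370771\right) \frac{33568748459}{12287174397} = - \frac{3973558636596891889}{12287174397}$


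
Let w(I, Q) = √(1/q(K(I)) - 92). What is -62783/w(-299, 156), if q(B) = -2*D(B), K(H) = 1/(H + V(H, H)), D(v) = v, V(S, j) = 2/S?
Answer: -62783*√20563426/34387 ≈ -8279.3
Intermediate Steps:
K(H) = 1/(H + 2/H)
q(B) = -2*B
w(I, Q) = √(-92 - (2 + I²)/(2*I)) (w(I, Q) = √(1/(-2*I/(2 + I²)) - 92) = √(-(2 + I²)/(2*I) - 92) = √(-92 - (2 + I²)/(2*I)))
-62783/w(-299, 156) = -62783*2/√(-368 - 4/(-299) - 2*(-299)) = -62783*2/√(-368 - 4*(-1/299) + 598) = -62783*2/√(-368 + 4/299 + 598) = -62783*√20563426/34387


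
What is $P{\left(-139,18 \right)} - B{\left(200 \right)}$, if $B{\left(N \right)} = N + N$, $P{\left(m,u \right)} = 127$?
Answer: $-273$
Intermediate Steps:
$B{\left(N \right)} = 2 N$
$P{\left(-139,18 \right)} - B{\left(200 \right)} = 127 - 2 \cdot 200 = 127 - 400 = -273$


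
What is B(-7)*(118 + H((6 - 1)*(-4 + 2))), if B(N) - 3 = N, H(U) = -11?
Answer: -428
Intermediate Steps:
B(N) = 3 + N
B(-7)*(118 + H((6 - 1)*(-4 + 2))) = (3 - 7)*(118 - 11) = -4*107 = -428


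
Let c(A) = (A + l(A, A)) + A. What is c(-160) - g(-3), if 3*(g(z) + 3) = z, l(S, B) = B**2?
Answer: 25284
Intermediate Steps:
g(z) = -3 + z/3
c(A) = A**2 + 2*A (c(A) = (A + A**2) + A = A**2 + 2*A)
c(-160) - g(-3) = -160*(2 - 160) - (-3 + (1/3)*(-3)) = -160*(-158) - (-3 - 1) = 25280 - 1*(-4) = 25280 + 4 = 25284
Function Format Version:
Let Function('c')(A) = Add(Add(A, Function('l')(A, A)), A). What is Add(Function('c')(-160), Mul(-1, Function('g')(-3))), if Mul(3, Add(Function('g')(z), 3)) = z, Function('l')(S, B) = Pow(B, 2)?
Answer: 25284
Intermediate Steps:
Function('g')(z) = Add(-3, Mul(Rational(1, 3), z))
Function('c')(A) = Add(Pow(A, 2), Mul(2, A)) (Function('c')(A) = Add(Add(A, Pow(A, 2)), A) = Add(Pow(A, 2), Mul(2, A)))
Add(Function('c')(-160), Mul(-1, Function('g')(-3))) = Add(Mul(-160, Add(2, -160)), Mul(-1, Add(-3, Mul(Rational(1, 3), -3)))) = Add(Mul(-160, -158), Mul(-1, Add(-3, -1))) = Add(25280, Mul(-1, -4)) = Add(25280, 4) = 25284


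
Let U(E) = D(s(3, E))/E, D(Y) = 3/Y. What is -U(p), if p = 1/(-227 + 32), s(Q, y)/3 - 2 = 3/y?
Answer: -195/583 ≈ -0.33448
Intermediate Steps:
s(Q, y) = 6 + 9/y (s(Q, y) = 6 + 3*(3/y) = 6 + 9/y)
p = -1/195 (p = 1/(-195) = -1/195 ≈ -0.0051282)
U(E) = 3/(E*(6 + 9/E)) (U(E) = (3/(6 + 9/E))/E = 3/(E*(6 + 9/E)))
-U(p) = -1/(3 + 2*(-1/195)) = -1/(3 - 2/195) = -1/583/195 = -1*195/583 = -195/583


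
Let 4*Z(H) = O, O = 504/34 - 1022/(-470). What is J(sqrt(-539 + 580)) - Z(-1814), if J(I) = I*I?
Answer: 587273/15980 ≈ 36.750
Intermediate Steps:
O = 67907/3995 (O = 504*(1/34) - 1022*(-1/470) = 252/17 + 511/235 = 67907/3995 ≈ 16.998)
J(I) = I**2
Z(H) = 67907/15980 (Z(H) = (1/4)*(67907/3995) = 67907/15980)
J(sqrt(-539 + 580)) - Z(-1814) = (sqrt(-539 + 580))**2 - 1*67907/15980 = (sqrt(41))**2 - 67907/15980 = 41 - 67907/15980 = 587273/15980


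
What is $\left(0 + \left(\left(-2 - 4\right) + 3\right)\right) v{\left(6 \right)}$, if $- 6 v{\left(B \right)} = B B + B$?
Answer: $21$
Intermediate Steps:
$v{\left(B \right)} = - \frac{B}{6} - \frac{B^{2}}{6}$ ($v{\left(B \right)} = - \frac{B B + B}{6} = - \frac{B^{2} + B}{6} = - \frac{B + B^{2}}{6} = - \frac{B}{6} - \frac{B^{2}}{6}$)
$\left(0 + \left(\left(-2 - 4\right) + 3\right)\right) v{\left(6 \right)} = \left(0 + \left(\left(-2 - 4\right) + 3\right)\right) \left(\left(- \frac{1}{6}\right) 6 \left(1 + 6\right)\right) = \left(0 + \left(-6 + 3\right)\right) \left(\left(- \frac{1}{6}\right) 6 \cdot 7\right) = \left(0 - 3\right) \left(-7\right) = \left(-3\right) \left(-7\right) = 21$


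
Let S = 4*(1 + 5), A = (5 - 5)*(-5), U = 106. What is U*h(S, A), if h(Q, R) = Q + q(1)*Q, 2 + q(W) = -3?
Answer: -10176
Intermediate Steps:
q(W) = -5 (q(W) = -2 - 3 = -5)
A = 0 (A = 0*(-5) = 0)
S = 24 (S = 4*6 = 24)
h(Q, R) = -4*Q (h(Q, R) = Q - 5*Q = -4*Q)
U*h(S, A) = 106*(-4*24) = 106*(-96) = -10176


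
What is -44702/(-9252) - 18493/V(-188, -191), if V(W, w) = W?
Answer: 44875303/434844 ≈ 103.20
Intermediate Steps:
-44702/(-9252) - 18493/V(-188, -191) = -44702/(-9252) - 18493/(-188) = -44702*(-1/9252) - 18493*(-1/188) = 22351/4626 + 18493/188 = 44875303/434844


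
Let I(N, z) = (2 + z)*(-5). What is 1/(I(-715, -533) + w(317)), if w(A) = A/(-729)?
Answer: 729/1935178 ≈ 0.00037671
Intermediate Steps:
I(N, z) = -10 - 5*z
w(A) = -A/729 (w(A) = A*(-1/729) = -A/729)
1/(I(-715, -533) + w(317)) = 1/((-10 - 5*(-533)) - 1/729*317) = 1/((-10 + 2665) - 317/729) = 1/(2655 - 317/729) = 1/(1935178/729) = 729/1935178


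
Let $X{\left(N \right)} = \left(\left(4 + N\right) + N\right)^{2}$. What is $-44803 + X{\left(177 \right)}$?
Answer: $83361$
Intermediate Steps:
$X{\left(N \right)} = \left(4 + 2 N\right)^{2}$
$-44803 + X{\left(177 \right)} = -44803 + 4 \left(2 + 177\right)^{2} = -44803 + 4 \cdot 179^{2} = -44803 + 4 \cdot 32041 = -44803 + 128164 = 83361$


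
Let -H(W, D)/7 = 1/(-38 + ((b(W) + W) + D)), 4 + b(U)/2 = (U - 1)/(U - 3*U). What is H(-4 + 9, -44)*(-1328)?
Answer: -46480/429 ≈ -108.34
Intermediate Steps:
b(U) = -8 - (-1 + U)/U (b(U) = -8 + 2*((U - 1)/(U - 3*U)) = -8 + 2*((-1 + U)/((-2*U))) = -8 + 2*((-1 + U)*(-1/(2*U))) = -8 + 2*(-(-1 + U)/(2*U)) = -8 - (-1 + U)/U)
H(W, D) = -7/(-47 + D + W + 1/W) (H(W, D) = -7/(-38 + (((-9 + 1/W) + W) + D)) = -7/(-38 + ((-9 + W + 1/W) + D)) = -7/(-38 + (-9 + D + W + 1/W)) = -7/(-47 + D + W + 1/W))
H(-4 + 9, -44)*(-1328) = -7*(-4 + 9)/(1 + (-4 + 9)*(-47 - 44 + (-4 + 9)))*(-1328) = -7*5/(1 + 5*(-47 - 44 + 5))*(-1328) = -7*5/(1 + 5*(-86))*(-1328) = -7*5/(1 - 430)*(-1328) = -7*5/(-429)*(-1328) = -7*5*(-1/429)*(-1328) = (35/429)*(-1328) = -46480/429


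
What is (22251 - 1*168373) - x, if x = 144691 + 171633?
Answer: -462446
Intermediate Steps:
x = 316324
(22251 - 1*168373) - x = (22251 - 1*168373) - 1*316324 = (22251 - 168373) - 316324 = -146122 - 316324 = -462446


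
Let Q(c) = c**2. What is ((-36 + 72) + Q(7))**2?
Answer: 7225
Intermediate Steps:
((-36 + 72) + Q(7))**2 = ((-36 + 72) + 7**2)**2 = (36 + 49)**2 = 85**2 = 7225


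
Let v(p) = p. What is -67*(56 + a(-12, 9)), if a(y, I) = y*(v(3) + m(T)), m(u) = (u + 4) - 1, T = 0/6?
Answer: 1072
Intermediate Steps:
T = 0 (T = 0*(⅙) = 0)
m(u) = 3 + u (m(u) = (4 + u) - 1 = 3 + u)
a(y, I) = 6*y (a(y, I) = y*(3 + (3 + 0)) = y*(3 + 3) = y*6 = 6*y)
-67*(56 + a(-12, 9)) = -67*(56 + 6*(-12)) = -67*(56 - 72) = -67*(-16) = 1072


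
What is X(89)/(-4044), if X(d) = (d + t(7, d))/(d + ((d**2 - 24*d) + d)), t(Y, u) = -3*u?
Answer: 1/135474 ≈ 7.3815e-6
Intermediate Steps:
X(d) = -2*d/(d**2 - 22*d) (X(d) = (d - 3*d)/(d + ((d**2 - 24*d) + d)) = (-2*d)/(d + (d**2 - 23*d)) = (-2*d)/(d**2 - 22*d) = -2*d/(d**2 - 22*d))
X(89)/(-4044) = -2/(-22 + 89)/(-4044) = -2/67*(-1/4044) = 1/135474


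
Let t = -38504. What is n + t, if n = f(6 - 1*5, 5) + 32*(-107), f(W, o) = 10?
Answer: -41918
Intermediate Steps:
n = -3414 (n = 10 + 32*(-107) = 10 - 3424 = -3414)
n + t = -3414 - 38504 = -41918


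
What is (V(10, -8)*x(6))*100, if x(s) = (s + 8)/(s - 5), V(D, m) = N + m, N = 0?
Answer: -11200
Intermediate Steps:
V(D, m) = m (V(D, m) = 0 + m = m)
x(s) = (8 + s)/(-5 + s)
(V(10, -8)*x(6))*100 = -8*(8 + 6)/(-5 + 6)*100 = -8*14/1*100 = -8*14*100 = -112*100 = -11200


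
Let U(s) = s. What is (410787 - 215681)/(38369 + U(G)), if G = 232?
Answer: 195106/38601 ≈ 5.0544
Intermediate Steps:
(410787 - 215681)/(38369 + U(G)) = (410787 - 215681)/(38369 + 232) = 195106/38601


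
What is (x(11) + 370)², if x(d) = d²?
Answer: 241081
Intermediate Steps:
(x(11) + 370)² = (11² + 370)² = (121 + 370)² = 491² = 241081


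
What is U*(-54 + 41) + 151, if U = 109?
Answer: -1266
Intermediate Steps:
U*(-54 + 41) + 151 = 109*(-54 + 41) + 151 = 109*(-13) + 151 = -1417 + 151 = -1266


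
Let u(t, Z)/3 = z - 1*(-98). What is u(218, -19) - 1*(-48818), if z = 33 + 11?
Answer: 49244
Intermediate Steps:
z = 44
u(t, Z) = 426 (u(t, Z) = 3*(44 - 1*(-98)) = 3*(44 + 98) = 3*142 = 426)
u(218, -19) - 1*(-48818) = 426 - 1*(-48818) = 426 + 48818 = 49244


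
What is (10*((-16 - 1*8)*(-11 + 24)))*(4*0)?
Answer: 0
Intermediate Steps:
(10*((-16 - 1*8)*(-11 + 24)))*(4*0) = (10*((-16 - 8)*13))*0 = (10*(-24*13))*0 = (10*(-312))*0 = -3120*0 = 0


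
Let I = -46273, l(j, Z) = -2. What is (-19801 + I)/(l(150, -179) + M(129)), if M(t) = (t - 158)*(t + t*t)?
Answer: 33037/243166 ≈ 0.13586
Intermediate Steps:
M(t) = (-158 + t)*(t + t²)
(-19801 + I)/(l(150, -179) + M(129)) = (-19801 - 46273)/(-2 + 129*(-158 + 129² - 157*129)) = -66074/(-2 + 129*(-158 + 16641 - 20253)) = -66074/(-2 + 129*(-3770)) = -66074/(-2 - 486330) = -66074/(-486332) = -66074*(-1/486332) = 33037/243166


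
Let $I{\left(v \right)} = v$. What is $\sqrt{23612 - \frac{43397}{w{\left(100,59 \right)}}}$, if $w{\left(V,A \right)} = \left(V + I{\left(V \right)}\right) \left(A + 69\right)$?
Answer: $\frac{\sqrt{604423803}}{160} \approx 153.66$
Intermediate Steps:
$w{\left(V,A \right)} = 2 V \left(69 + A\right)$ ($w{\left(V,A \right)} = \left(V + V\right) \left(A + 69\right) = 2 V \left(69 + A\right)$)
$\sqrt{23612 - \frac{43397}{w{\left(100,59 \right)}}} = \sqrt{23612 - \frac{43397}{2 \cdot 100 \left(69 + 59\right)}} = \sqrt{23612 - \frac{43397}{2 \cdot 100 \cdot 128}} = \sqrt{23612 - \frac{43397}{25600}} = \sqrt{\frac{604423803}{25600}} = \frac{\sqrt{604423803}}{160}$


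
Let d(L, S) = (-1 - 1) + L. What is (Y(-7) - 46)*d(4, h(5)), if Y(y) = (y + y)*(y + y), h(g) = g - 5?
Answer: 300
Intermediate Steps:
h(g) = -5 + g
d(L, S) = -2 + L
Y(y) = 4*y² (Y(y) = (2*y)*(2*y) = 4*y²)
(Y(-7) - 46)*d(4, h(5)) = (4*(-7)² - 46)*(-2 + 4) = (4*49 - 46)*2 = (196 - 46)*2 = 150*2 = 300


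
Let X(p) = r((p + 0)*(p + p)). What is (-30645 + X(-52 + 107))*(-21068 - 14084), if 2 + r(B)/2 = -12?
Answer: 1078217296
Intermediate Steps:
r(B) = -28 (r(B) = -4 + 2*(-12) = -4 - 24 = -28)
X(p) = -28
(-30645 + X(-52 + 107))*(-21068 - 14084) = (-30645 - 28)*(-21068 - 14084) = -30673*(-35152) = 1078217296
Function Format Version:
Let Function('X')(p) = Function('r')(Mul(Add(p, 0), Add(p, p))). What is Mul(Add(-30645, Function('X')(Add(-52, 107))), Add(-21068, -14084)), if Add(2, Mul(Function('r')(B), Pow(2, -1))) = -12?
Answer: 1078217296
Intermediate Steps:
Function('r')(B) = -28 (Function('r')(B) = Add(-4, Mul(2, -12)) = Add(-4, -24) = -28)
Function('X')(p) = -28
Mul(Add(-30645, Function('X')(Add(-52, 107))), Add(-21068, -14084)) = Mul(Add(-30645, -28), Add(-21068, -14084)) = Mul(-30673, -35152) = 1078217296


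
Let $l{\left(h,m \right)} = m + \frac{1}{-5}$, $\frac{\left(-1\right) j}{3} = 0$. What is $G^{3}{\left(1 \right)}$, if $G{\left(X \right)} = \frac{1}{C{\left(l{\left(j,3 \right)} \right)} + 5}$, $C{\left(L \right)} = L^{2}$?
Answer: $\frac{15625}{33076161} \approx 0.00047239$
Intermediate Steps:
$j = 0$ ($j = \left(-3\right) 0 = 0$)
$l{\left(h,m \right)} = - \frac{1}{5} + m$ ($l{\left(h,m \right)} = m - \frac{1}{5} = - \frac{1}{5} + m$)
$G{\left(X \right)} = \frac{25}{321}$ ($G{\left(X \right)} = \frac{1}{\left(- \frac{1}{5} + 3\right)^{2} + 5} = \frac{1}{\left(\frac{14}{5}\right)^{2} + 5} = \frac{1}{\frac{196}{25} + 5} = \frac{1}{\frac{321}{25}} = \frac{25}{321}$)
$G^{3}{\left(1 \right)} = \left(\frac{25}{321}\right)^{3} = \frac{15625}{33076161}$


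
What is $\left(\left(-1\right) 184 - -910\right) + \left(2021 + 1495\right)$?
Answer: $4242$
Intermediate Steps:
$\left(\left(-1\right) 184 - -910\right) + \left(2021 + 1495\right) = \left(-184 + 910\right) + 3516 = 726 + 3516 = 4242$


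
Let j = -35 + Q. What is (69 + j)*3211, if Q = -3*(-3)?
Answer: 138073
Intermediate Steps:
Q = 9
j = -26 (j = -35 + 9 = -26)
(69 + j)*3211 = (69 - 26)*3211 = 43*3211 = 138073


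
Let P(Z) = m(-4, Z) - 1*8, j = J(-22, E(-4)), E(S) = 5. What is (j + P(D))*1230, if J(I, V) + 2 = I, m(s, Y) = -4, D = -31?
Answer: -44280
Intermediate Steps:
J(I, V) = -2 + I
j = -24 (j = -2 - 22 = -24)
P(Z) = -12 (P(Z) = -4 - 1*8 = -4 - 8 = -12)
(j + P(D))*1230 = (-24 - 12)*1230 = -36*1230 = -44280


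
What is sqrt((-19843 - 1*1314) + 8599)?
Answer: I*sqrt(12558) ≈ 112.06*I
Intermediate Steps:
sqrt((-19843 - 1*1314) + 8599) = sqrt((-19843 - 1314) + 8599) = sqrt(-21157 + 8599) = sqrt(-12558) = I*sqrt(12558)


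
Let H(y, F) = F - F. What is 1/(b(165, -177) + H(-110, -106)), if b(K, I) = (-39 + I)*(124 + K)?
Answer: -1/62424 ≈ -1.6019e-5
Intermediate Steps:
H(y, F) = 0
1/(b(165, -177) + H(-110, -106)) = 1/((-4836 - 39*165 + 124*(-177) - 177*165) + 0) = 1/((-4836 - 6435 - 21948 - 29205) + 0) = 1/(-62424 + 0) = 1/(-62424) = -1/62424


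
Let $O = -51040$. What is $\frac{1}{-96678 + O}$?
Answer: $- \frac{1}{147718} \approx -6.7697 \cdot 10^{-6}$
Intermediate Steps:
$\frac{1}{-96678 + O} = \frac{1}{-96678 - 51040} = \frac{1}{-147718} = - \frac{1}{147718}$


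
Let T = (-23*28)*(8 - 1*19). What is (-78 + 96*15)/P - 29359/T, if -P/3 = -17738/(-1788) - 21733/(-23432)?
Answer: -3365638700099/73173762620 ≈ -45.995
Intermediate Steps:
P = -113623855/3491368 (P = -3*(-17738/(-1788) - 21733/(-23432)) = -3*(-17738*(-1/1788) - 21733*(-1/23432)) = -3*(8869/894 + 21733/23432) = -3*113623855/10474104 = -113623855/3491368 ≈ -32.544)
T = 7084 (T = -644*(8 - 19) = -644*(-11) = 7084)
(-78 + 96*15)/P - 29359/T = (-78 + 96*15)/(-113623855/3491368) - 29359/7084 = (-78 + 1440)*(-3491368/113623855) - 29359*1/7084 = 1362*(-3491368/113623855) - 2669/644 = -4755243216/113623855 - 2669/644 = -3365638700099/73173762620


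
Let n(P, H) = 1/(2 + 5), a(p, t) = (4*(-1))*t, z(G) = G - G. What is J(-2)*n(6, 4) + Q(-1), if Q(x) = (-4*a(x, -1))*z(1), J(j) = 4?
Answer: 4/7 ≈ 0.57143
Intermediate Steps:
z(G) = 0
a(p, t) = -4*t
n(P, H) = 1/7
Q(x) = 0 (Q(x) = -(-16)*(-1)*0 = -4*4*0 = -16*0 = 0)
J(-2)*n(6, 4) + Q(-1) = 4*(1/7) + 0 = 4/7 + 0 = 4/7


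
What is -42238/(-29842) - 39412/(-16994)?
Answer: 473481369/126783737 ≈ 3.7346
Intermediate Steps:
-42238/(-29842) - 39412/(-16994) = -42238*(-1/29842) - 39412*(-1/16994) = 21119/14921 + 19706/8497 = 473481369/126783737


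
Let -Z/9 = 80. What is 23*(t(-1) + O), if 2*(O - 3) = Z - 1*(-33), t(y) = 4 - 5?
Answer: -15709/2 ≈ -7854.5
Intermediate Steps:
Z = -720 (Z = -9*80 = -720)
t(y) = -1
O = -681/2 (O = 3 + (-720 - 1*(-33))/2 = 3 + (-720 + 33)/2 = 3 + (1/2)*(-687) = 3 - 687/2 = -681/2 ≈ -340.50)
23*(t(-1) + O) = 23*(-1 - 681/2) = 23*(-683/2) = -15709/2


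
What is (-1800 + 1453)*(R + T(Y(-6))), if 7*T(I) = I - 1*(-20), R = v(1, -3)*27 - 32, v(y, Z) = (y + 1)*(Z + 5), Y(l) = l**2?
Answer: -29148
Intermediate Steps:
v(y, Z) = (1 + y)*(5 + Z)
R = 76 (R = (5 - 3 + 5*1 - 3*1)*27 - 32 = (5 - 3 + 5 - 3)*27 - 32 = 4*27 - 32 = 108 - 32 = 76)
T(I) = 20/7 + I/7 (T(I) = (I - 1*(-20))/7 = (I + 20)/7 = (20 + I)/7 = 20/7 + I/7)
(-1800 + 1453)*(R + T(Y(-6))) = (-1800 + 1453)*(76 + (20/7 + (1/7)*(-6)**2)) = -347*(76 + (20/7 + (1/7)*36)) = -347*(76 + (20/7 + 36/7)) = -347*(76 + 8) = -347*84 = -29148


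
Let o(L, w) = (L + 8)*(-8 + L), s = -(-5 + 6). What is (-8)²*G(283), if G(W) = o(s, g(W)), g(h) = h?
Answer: -4032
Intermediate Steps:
s = -1 (s = -1*1 = -1)
o(L, w) = (-8 + L)*(8 + L) (o(L, w) = (8 + L)*(-8 + L) = (-8 + L)*(8 + L))
G(W) = -63 (G(W) = -64 + (-1)² = -64 + 1 = -63)
(-8)²*G(283) = (-8)²*(-63) = 64*(-63) = -4032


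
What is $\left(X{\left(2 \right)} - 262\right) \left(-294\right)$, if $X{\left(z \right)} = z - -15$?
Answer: $72030$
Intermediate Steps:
$X{\left(z \right)} = 15 + z$ ($X{\left(z \right)} = z + 15 = 15 + z$)
$\left(X{\left(2 \right)} - 262\right) \left(-294\right) = \left(\left(15 + 2\right) - 262\right) \left(-294\right) = \left(17 - 262\right) \left(-294\right) = \left(-245\right) \left(-294\right) = 72030$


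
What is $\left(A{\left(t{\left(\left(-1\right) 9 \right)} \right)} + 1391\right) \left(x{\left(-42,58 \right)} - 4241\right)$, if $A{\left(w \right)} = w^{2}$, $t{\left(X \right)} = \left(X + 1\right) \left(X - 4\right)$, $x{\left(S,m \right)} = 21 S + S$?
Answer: $-63049155$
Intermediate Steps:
$x{\left(S,m \right)} = 22 S$
$t{\left(X \right)} = \left(1 + X\right) \left(-4 + X\right)$
$\left(A{\left(t{\left(\left(-1\right) 9 \right)} \right)} + 1391\right) \left(x{\left(-42,58 \right)} - 4241\right) = \left(\left(-4 + \left(\left(-1\right) 9\right)^{2} - 3 \left(\left(-1\right) 9\right)\right)^{2} + 1391\right) \left(22 \left(-42\right) - 4241\right) = \left(\left(-4 + \left(-9\right)^{2} - -27\right)^{2} + 1391\right) \left(-924 - 4241\right) = \left(\left(-4 + 81 + 27\right)^{2} + 1391\right) \left(-5165\right) = \left(104^{2} + 1391\right) \left(-5165\right) = \left(10816 + 1391\right) \left(-5165\right) = 12207 \left(-5165\right) = -63049155$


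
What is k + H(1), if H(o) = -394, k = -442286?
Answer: -442680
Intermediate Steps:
k + H(1) = -442286 - 394 = -442680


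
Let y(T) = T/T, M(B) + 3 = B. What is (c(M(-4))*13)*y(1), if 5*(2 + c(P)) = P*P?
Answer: 507/5 ≈ 101.40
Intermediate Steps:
M(B) = -3 + B
c(P) = -2 + P²/5 (c(P) = -2 + (P*P)/5 = -2 + P²/5)
y(T) = 1
(c(M(-4))*13)*y(1) = ((-2 + (-3 - 4)²/5)*13)*1 = ((-2 + (⅕)*(-7)²)*13)*1 = ((-2 + (⅕)*49)*13)*1 = ((-2 + 49/5)*13)*1 = ((39/5)*13)*1 = (507/5)*1 = 507/5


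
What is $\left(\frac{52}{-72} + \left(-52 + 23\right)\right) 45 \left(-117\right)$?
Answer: $\frac{312975}{2} \approx 1.5649 \cdot 10^{5}$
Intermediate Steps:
$\left(\frac{52}{-72} + \left(-52 + 23\right)\right) 45 \left(-117\right) = \left(52 \left(- \frac{1}{72}\right) - 29\right) 45 \left(-117\right) = \left(- \frac{13}{18} - 29\right) 45 \left(-117\right) = \left(- \frac{535}{18}\right) 45 \left(-117\right) = \left(- \frac{2675}{2}\right) \left(-117\right) = \frac{312975}{2}$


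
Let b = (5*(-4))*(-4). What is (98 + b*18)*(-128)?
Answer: -196864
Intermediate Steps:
b = 80 (b = -20*(-4) = 80)
(98 + b*18)*(-128) = (98 + 80*18)*(-128) = (98 + 1440)*(-128) = 1538*(-128) = -196864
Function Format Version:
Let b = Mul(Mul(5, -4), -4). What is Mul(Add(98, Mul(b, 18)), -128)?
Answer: -196864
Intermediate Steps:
b = 80 (b = Mul(-20, -4) = 80)
Mul(Add(98, Mul(b, 18)), -128) = Mul(Add(98, Mul(80, 18)), -128) = Mul(Add(98, 1440), -128) = Mul(1538, -128) = -196864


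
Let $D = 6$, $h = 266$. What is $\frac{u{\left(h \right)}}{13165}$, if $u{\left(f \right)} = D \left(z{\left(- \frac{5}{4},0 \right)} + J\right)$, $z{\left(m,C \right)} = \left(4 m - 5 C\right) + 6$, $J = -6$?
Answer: $- \frac{6}{2633} \approx -0.0022788$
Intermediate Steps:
$z{\left(m,C \right)} = 6 - 5 C + 4 m$ ($z{\left(m,C \right)} = \left(- 5 C + 4 m\right) + 6 = 6 - 5 C + 4 m$)
$u{\left(f \right)} = -30$ ($u{\left(f \right)} = 6 \left(\left(6 - 0 + 4 \left(- \frac{5}{4}\right)\right) - 6\right) = 6 \left(\left(6 + 0 + 4 \left(\left(-5\right) \frac{1}{4}\right)\right) - 6\right) = 6 \left(\left(6 + 0 + 4 \left(- \frac{5}{4}\right)\right) - 6\right) = 6 \left(\left(6 + 0 - 5\right) - 6\right) = 6 \left(1 - 6\right) = 6 \left(-5\right) = -30$)
$\frac{u{\left(h \right)}}{13165} = - \frac{30}{13165} = \left(-30\right) \frac{1}{13165} = - \frac{6}{2633}$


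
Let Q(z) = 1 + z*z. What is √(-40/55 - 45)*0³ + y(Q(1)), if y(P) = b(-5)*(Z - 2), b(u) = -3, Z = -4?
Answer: 18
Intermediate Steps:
Q(z) = 1 + z²
y(P) = 18 (y(P) = -3*(-4 - 2) = -3*(-6) = 18)
√(-40/55 - 45)*0³ + y(Q(1)) = √(-40/55 - 45)*0³ + 18 = √(-40*1/55 - 45)*0 + 18 = √(-8/11 - 45)*0 + 18 = √(-503/11)*0 + 18 = (I*√5533/11)*0 + 18 = 0 + 18 = 18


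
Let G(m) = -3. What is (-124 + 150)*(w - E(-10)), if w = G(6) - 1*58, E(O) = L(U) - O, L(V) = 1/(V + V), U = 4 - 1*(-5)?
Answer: -16627/9 ≈ -1847.4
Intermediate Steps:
U = 9 (U = 4 + 5 = 9)
L(V) = 1/(2*V)
E(O) = 1/18 - O (E(O) = (½)/9 - O = (½)*(⅑) - O = 1/18 - O)
w = -61 (w = -3 - 1*58 = -3 - 58 = -61)
(-124 + 150)*(w - E(-10)) = (-124 + 150)*(-61 - (1/18 - 1*(-10))) = 26*(-61 - (1/18 + 10)) = 26*(-61 - 1*181/18) = 26*(-61 - 181/18) = 26*(-1279/18) = -16627/9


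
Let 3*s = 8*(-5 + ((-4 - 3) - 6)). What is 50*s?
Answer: -2400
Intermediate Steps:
s = -48 (s = (8*(-5 + ((-4 - 3) - 6)))/3 = (8*(-5 + (-7 - 6)))/3 = (8*(-5 - 13))/3 = (8*(-18))/3 = (1/3)*(-144) = -48)
50*s = 50*(-48) = -2400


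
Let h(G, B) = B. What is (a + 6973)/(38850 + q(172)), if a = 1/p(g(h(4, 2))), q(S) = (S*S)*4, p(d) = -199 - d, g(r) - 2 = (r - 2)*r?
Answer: 700786/15797193 ≈ 0.044361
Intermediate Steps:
g(r) = 2 + r*(-2 + r) (g(r) = 2 + (r - 2)*r = 2 + (-2 + r)*r = 2 + r*(-2 + r))
q(S) = 4*S**2 (q(S) = S**2*4 = 4*S**2)
a = -1/201 (a = 1/(-199 - (2 + 2**2 - 2*2)) = 1/(-199 - (2 + 4 - 4)) = 1/(-199 - 1*2) = 1/(-199 - 2) = 1/(-201) = -1/201 ≈ -0.0049751)
(a + 6973)/(38850 + q(172)) = (-1/201 + 6973)/(38850 + 4*172**2) = 1401572/(201*(38850 + 4*29584)) = 1401572/(201*(38850 + 118336)) = (1401572/201)/157186 = (1401572/201)*(1/157186) = 700786/15797193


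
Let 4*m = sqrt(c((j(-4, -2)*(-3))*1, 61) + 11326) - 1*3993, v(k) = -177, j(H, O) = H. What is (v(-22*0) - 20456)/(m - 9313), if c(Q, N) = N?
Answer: 1702016170/850569319 + 41266*sqrt(11387)/850569319 ≈ 2.0062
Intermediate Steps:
m = -3993/4 + sqrt(11387)/4 (m = (sqrt(61 + 11326) - 1*3993)/4 = (sqrt(11387) - 3993)/4 = (-3993 + sqrt(11387))/4 = -3993/4 + sqrt(11387)/4 ≈ -971.57)
(v(-22*0) - 20456)/(m - 9313) = (-177 - 20456)/((-3993/4 + sqrt(11387)/4) - 9313) = -20633/(-41245/4 + sqrt(11387)/4)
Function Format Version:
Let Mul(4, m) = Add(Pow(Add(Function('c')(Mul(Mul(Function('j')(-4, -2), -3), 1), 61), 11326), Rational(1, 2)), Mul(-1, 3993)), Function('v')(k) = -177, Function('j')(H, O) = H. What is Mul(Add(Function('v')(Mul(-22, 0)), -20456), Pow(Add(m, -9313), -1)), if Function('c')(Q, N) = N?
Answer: Add(Rational(1702016170, 850569319), Mul(Rational(41266, 850569319), Pow(11387, Rational(1, 2)))) ≈ 2.0062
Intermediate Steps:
m = Add(Rational(-3993, 4), Mul(Rational(1, 4), Pow(11387, Rational(1, 2)))) (m = Mul(Rational(1, 4), Add(Pow(Add(61, 11326), Rational(1, 2)), Mul(-1, 3993))) = Mul(Rational(1, 4), Add(Pow(11387, Rational(1, 2)), -3993)) = Mul(Rational(1, 4), Add(-3993, Pow(11387, Rational(1, 2)))) = Add(Rational(-3993, 4), Mul(Rational(1, 4), Pow(11387, Rational(1, 2)))) ≈ -971.57)
Mul(Add(Function('v')(Mul(-22, 0)), -20456), Pow(Add(m, -9313), -1)) = Mul(Add(-177, -20456), Pow(Add(Add(Rational(-3993, 4), Mul(Rational(1, 4), Pow(11387, Rational(1, 2)))), -9313), -1)) = Mul(-20633, Pow(Add(Rational(-41245, 4), Mul(Rational(1, 4), Pow(11387, Rational(1, 2)))), -1))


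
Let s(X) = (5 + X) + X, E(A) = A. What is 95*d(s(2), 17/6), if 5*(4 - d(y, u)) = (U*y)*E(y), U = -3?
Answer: 4997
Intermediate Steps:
s(X) = 5 + 2*X
d(y, u) = 4 + 3*y²/5 (d(y, u) = 4 - (-3*y)*y/5 = 4 - (-3)*y²/5 = 4 + 3*y²/5)
95*d(s(2), 17/6) = 95*(4 + 3*(5 + 2*2)²/5) = 95*(4 + 3*(5 + 4)²/5) = 95*(4 + (⅗)*9²) = 95*(4 + (⅗)*81) = 95*(4 + 243/5) = 95*(263/5) = 4997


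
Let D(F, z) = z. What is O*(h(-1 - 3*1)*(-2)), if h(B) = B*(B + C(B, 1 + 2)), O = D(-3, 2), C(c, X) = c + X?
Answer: -80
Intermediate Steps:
C(c, X) = X + c
O = 2
h(B) = B*(3 + 2*B) (h(B) = B*(B + ((1 + 2) + B)) = B*(B + (3 + B)) = B*(3 + 2*B))
O*(h(-1 - 3*1)*(-2)) = 2*(((-1 - 3*1)*(3 + 2*(-1 - 3*1)))*(-2)) = 2*(((-1 - 3)*(3 + 2*(-1 - 3)))*(-2)) = 2*(-4*(3 + 2*(-4))*(-2)) = 2*(-4*(3 - 8)*(-2)) = 2*(-4*(-5)*(-2)) = 2*(20*(-2)) = 2*(-40) = -80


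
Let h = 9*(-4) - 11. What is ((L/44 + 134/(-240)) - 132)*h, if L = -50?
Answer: 8294419/1320 ≈ 6283.6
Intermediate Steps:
h = -47 (h = -36 - 11 = -47)
((L/44 + 134/(-240)) - 132)*h = ((-50/44 + 134/(-240)) - 132)*(-47) = ((-50*1/44 + 134*(-1/240)) - 132)*(-47) = ((-25/22 - 67/120) - 132)*(-47) = (-2237/1320 - 132)*(-47) = -176477/1320*(-47) = 8294419/1320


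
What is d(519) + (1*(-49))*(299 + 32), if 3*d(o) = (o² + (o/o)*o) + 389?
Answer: 221612/3 ≈ 73871.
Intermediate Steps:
d(o) = 389/3 + o/3 + o²/3 (d(o) = ((o² + (o/o)*o) + 389)/3 = ((o² + 1*o) + 389)/3 = ((o² + o) + 389)/3 = ((o + o²) + 389)/3 = (389 + o + o²)/3 = 389/3 + o/3 + o²/3)
d(519) + (1*(-49))*(299 + 32) = (389/3 + (⅓)*519 + (⅓)*519²) + (1*(-49))*(299 + 32) = (389/3 + 173 + (⅓)*269361) - 49*331 = (389/3 + 173 + 89787) - 16219 = 270269/3 - 16219 = 221612/3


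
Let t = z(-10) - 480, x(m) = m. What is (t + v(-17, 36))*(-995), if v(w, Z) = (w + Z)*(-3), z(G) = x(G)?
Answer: 544265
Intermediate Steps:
z(G) = G
v(w, Z) = -3*Z - 3*w (v(w, Z) = (Z + w)*(-3) = -3*Z - 3*w)
t = -490 (t = -10 - 480 = -490)
(t + v(-17, 36))*(-995) = (-490 + (-3*36 - 3*(-17)))*(-995) = (-490 + (-108 + 51))*(-995) = (-490 - 57)*(-995) = -547*(-995) = 544265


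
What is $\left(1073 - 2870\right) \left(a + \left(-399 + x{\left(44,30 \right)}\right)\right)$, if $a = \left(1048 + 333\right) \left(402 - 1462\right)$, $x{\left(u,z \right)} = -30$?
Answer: $2631327333$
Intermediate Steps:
$a = -1463860$ ($a = 1381 \left(-1060\right) = -1463860$)
$\left(1073 - 2870\right) \left(a + \left(-399 + x{\left(44,30 \right)}\right)\right) = \left(1073 - 2870\right) \left(-1463860 - 429\right) = - 1797 \left(-1463860 - 429\right) = \left(-1797\right) \left(-1464289\right) = 2631327333$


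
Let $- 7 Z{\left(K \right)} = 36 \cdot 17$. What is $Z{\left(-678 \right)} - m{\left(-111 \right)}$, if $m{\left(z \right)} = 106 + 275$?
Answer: $- \frac{3279}{7} \approx -468.43$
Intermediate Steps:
$Z{\left(K \right)} = - \frac{612}{7}$ ($Z{\left(K \right)} = - \frac{36 \cdot 17}{7} = \left(- \frac{1}{7}\right) 612 = - \frac{612}{7}$)
$m{\left(z \right)} = 381$
$Z{\left(-678 \right)} - m{\left(-111 \right)} = - \frac{612}{7} - 381 = - \frac{3279}{7}$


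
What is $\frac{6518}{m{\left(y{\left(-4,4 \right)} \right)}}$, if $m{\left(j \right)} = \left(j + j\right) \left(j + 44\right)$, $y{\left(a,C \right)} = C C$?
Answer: $\frac{3259}{960} \approx 3.3948$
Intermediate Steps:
$y{\left(a,C \right)} = C^{2}$
$m{\left(j \right)} = 2 j \left(44 + j\right)$
$\frac{6518}{m{\left(y{\left(-4,4 \right)} \right)}} = \frac{6518}{2 \cdot 4^{2} \left(44 + 4^{2}\right)} = \frac{6518}{2 \cdot 16 \left(44 + 16\right)} = \frac{6518}{2 \cdot 16 \cdot 60} = \frac{6518}{1920} = 6518 \cdot \frac{1}{1920} = \frac{3259}{960}$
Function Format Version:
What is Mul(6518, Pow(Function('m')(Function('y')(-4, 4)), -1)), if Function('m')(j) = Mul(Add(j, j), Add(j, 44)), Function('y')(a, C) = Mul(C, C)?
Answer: Rational(3259, 960) ≈ 3.3948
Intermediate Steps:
Function('y')(a, C) = Pow(C, 2)
Function('m')(j) = Mul(2, j, Add(44, j)) (Function('m')(j) = Mul(Mul(2, j), Add(44, j)) = Mul(2, j, Add(44, j)))
Mul(6518, Pow(Function('m')(Function('y')(-4, 4)), -1)) = Mul(6518, Pow(Mul(2, Pow(4, 2), Add(44, Pow(4, 2))), -1)) = Mul(6518, Pow(Mul(2, 16, Add(44, 16)), -1)) = Mul(6518, Pow(Mul(2, 16, 60), -1)) = Mul(6518, Pow(1920, -1)) = Mul(6518, Rational(1, 1920)) = Rational(3259, 960)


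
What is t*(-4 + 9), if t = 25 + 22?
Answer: 235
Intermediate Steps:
t = 47
t*(-4 + 9) = 47*(-4 + 9) = 47*5 = 235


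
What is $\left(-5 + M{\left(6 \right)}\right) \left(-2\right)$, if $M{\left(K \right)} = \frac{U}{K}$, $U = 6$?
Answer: $8$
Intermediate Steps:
$M{\left(K \right)} = \frac{6}{K}$
$\left(-5 + M{\left(6 \right)}\right) \left(-2\right) = \left(-5 + \frac{6}{6}\right) \left(-2\right) = \left(-5 + 6 \cdot \frac{1}{6}\right) \left(-2\right) = \left(-5 + 1\right) \left(-2\right) = \left(-4\right) \left(-2\right) = 8$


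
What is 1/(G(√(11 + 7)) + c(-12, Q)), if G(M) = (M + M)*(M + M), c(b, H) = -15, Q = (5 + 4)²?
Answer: 1/57 ≈ 0.017544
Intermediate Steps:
Q = 81 (Q = 9² = 81)
G(M) = 4*M² (G(M) = (2*M)*(2*M) = 4*M²)
1/(G(√(11 + 7)) + c(-12, Q)) = 1/(4*(√(11 + 7))² - 15) = 1/(4*(√18)² - 15) = 1/(4*(3*√2)² - 15) = 1/(4*18 - 15) = 1/(72 - 15) = 1/57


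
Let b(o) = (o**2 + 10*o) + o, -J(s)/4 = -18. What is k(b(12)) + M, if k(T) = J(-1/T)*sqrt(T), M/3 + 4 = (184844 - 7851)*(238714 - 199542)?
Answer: 20799509376 + 144*sqrt(69) ≈ 2.0800e+10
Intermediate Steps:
J(s) = 72 (J(s) = -4*(-18) = 72)
b(o) = o**2 + 11*o
M = 20799509376 (M = -12 + 3*((184844 - 7851)*(238714 - 199542)) = -12 + 3*(176993*39172) = -12 + 3*6933169796 = -12 + 20799509388 = 20799509376)
k(T) = 72*sqrt(T)
k(b(12)) + M = 72*sqrt(12*(11 + 12)) + 20799509376 = 72*sqrt(12*23) + 20799509376 = 72*sqrt(276) + 20799509376 = 72*(2*sqrt(69)) + 20799509376 = 144*sqrt(69) + 20799509376 = 20799509376 + 144*sqrt(69)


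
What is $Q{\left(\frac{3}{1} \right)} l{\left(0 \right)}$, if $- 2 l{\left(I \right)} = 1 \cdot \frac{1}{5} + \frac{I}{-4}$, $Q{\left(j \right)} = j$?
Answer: $- \frac{3}{10} \approx -0.3$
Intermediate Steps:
$l{\left(I \right)} = - \frac{1}{10} + \frac{I}{8}$ ($l{\left(I \right)} = - \frac{1 \cdot \frac{1}{5} + \frac{I}{-4}}{2} = - \frac{1 \cdot \frac{1}{5} + I \left(- \frac{1}{4}\right)}{2} = - \frac{\frac{1}{5} - \frac{I}{4}}{2} = - \frac{1}{10} + \frac{I}{8}$)
$Q{\left(\frac{3}{1} \right)} l{\left(0 \right)} = \frac{3}{1} \left(- \frac{1}{10} + \frac{1}{8} \cdot 0\right) = 3 \cdot 1 \left(- \frac{1}{10} + 0\right) = 3 \left(- \frac{1}{10}\right) = - \frac{3}{10}$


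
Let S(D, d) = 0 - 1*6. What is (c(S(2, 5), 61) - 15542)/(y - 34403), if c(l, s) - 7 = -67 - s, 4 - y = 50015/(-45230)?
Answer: 47229166/103721117 ≈ 0.45535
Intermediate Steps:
S(D, d) = -6 (S(D, d) = 0 - 6 = -6)
y = 46187/9046 (y = 4 - 50015/(-45230) = 4 - 50015*(-1)/45230 = 4 - 1*(-10003/9046) = 4 + 10003/9046 = 46187/9046 ≈ 5.1058)
c(l, s) = -60 - s (c(l, s) = 7 + (-67 - s) = -60 - s)
(c(S(2, 5), 61) - 15542)/(y - 34403) = ((-60 - 1*61) - 15542)/(46187/9046 - 34403) = ((-60 - 61) - 15542)/(-311163351/9046) = (-121 - 15542)*(-9046/311163351) = -15663*(-9046/311163351) = 47229166/103721117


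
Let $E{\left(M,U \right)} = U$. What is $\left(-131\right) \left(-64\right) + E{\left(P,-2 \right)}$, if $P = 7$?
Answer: $8382$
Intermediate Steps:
$\left(-131\right) \left(-64\right) + E{\left(P,-2 \right)} = \left(-131\right) \left(-64\right) - 2 = 8384 - 2 = 8382$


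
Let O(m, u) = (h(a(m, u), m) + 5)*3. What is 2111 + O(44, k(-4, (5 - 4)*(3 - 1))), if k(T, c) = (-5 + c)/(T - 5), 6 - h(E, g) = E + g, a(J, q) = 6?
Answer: 1994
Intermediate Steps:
h(E, g) = 6 - E - g (h(E, g) = 6 - (E + g) = 6 + (-E - g) = 6 - E - g)
k(T, c) = (-5 + c)/(-5 + T)
O(m, u) = 15 - 3*m (O(m, u) = ((6 - 1*6 - m) + 5)*3 = ((6 - 6 - m) + 5)*3 = (-m + 5)*3 = (5 - m)*3 = 15 - 3*m)
2111 + O(44, k(-4, (5 - 4)*(3 - 1))) = 2111 + (15 - 3*44) = 2111 + (15 - 132) = 2111 - 117 = 1994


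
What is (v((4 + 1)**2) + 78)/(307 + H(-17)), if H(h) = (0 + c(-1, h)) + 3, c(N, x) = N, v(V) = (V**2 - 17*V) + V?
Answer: 101/103 ≈ 0.98058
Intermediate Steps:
v(V) = V**2 - 16*V
H(h) = 2 (H(h) = (0 - 1) + 3 = -1 + 3 = 2)
(v((4 + 1)**2) + 78)/(307 + H(-17)) = ((4 + 1)**2*(-16 + (4 + 1)**2) + 78)/(307 + 2) = (5**2*(-16 + 5**2) + 78)/309 = (25*(-16 + 25) + 78)*(1/309) = (25*9 + 78)*(1/309) = (225 + 78)*(1/309) = 303*(1/309) = 101/103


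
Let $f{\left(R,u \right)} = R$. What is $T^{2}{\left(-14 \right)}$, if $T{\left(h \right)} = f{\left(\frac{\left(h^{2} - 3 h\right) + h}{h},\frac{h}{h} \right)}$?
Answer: $256$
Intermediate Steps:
$T{\left(h \right)} = \frac{h^{2} - 2 h}{h}$ ($T{\left(h \right)} = \frac{\left(h^{2} - 3 h\right) + h}{h} = \frac{h^{2} - 2 h}{h}$)
$T^{2}{\left(-14 \right)} = \left(-2 - 14\right)^{2} = \left(-16\right)^{2} = 256$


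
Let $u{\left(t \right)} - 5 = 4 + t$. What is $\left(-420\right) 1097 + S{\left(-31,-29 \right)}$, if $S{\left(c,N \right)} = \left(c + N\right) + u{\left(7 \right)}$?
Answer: $-460784$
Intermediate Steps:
$u{\left(t \right)} = 9 + t$ ($u{\left(t \right)} = 5 + \left(4 + t\right) = 9 + t$)
$S{\left(c,N \right)} = 16 + N + c$ ($S{\left(c,N \right)} = \left(c + N\right) + \left(9 + 7\right) = \left(N + c\right) + 16 = 16 + N + c$)
$\left(-420\right) 1097 + S{\left(-31,-29 \right)} = \left(-420\right) 1097 - 44 = -460740 - 44 = -460784$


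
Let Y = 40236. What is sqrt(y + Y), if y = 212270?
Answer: sqrt(252506) ≈ 502.50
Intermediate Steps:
sqrt(y + Y) = sqrt(212270 + 40236) = sqrt(252506)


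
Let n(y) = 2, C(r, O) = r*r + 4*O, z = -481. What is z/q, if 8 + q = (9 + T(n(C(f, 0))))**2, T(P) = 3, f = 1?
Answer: -481/136 ≈ -3.5368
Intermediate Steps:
C(r, O) = r**2 + 4*O
q = 136 (q = -8 + (9 + 3)**2 = -8 + 12**2 = -8 + 144 = 136)
z/q = -481/136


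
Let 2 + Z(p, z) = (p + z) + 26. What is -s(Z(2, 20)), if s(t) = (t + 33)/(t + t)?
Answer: -79/92 ≈ -0.85870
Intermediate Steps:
Z(p, z) = 24 + p + z (Z(p, z) = -2 + ((p + z) + 26) = -2 + (26 + p + z) = 24 + p + z)
s(t) = (33 + t)/(2*t) (s(t) = (33 + t)/((2*t)) = (33 + t)*(1/(2*t)) = (33 + t)/(2*t))
-s(Z(2, 20)) = -(33 + (24 + 2 + 20))/(2*(24 + 2 + 20)) = -(33 + 46)/(2*46) = -79/(2*46) = -1*79/92 = -79/92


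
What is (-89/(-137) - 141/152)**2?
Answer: 33512521/433638976 ≈ 0.077282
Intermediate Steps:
(-89/(-137) - 141/152)**2 = (-89*(-1/137) - 141*1/152)**2 = (89/137 - 141/152)**2 = (-5789/20824)**2 = 33512521/433638976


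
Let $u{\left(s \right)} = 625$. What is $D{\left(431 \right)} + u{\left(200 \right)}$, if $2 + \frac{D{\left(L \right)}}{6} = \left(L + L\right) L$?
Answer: $2229745$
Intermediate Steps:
$D{\left(L \right)} = -12 + 12 L^{2}$ ($D{\left(L \right)} = -12 + 6 \left(L + L\right) L = -12 + 6 \cdot 2 L L = -12 + 6 \cdot 2 L^{2} = -12 + 12 L^{2}$)
$D{\left(431 \right)} + u{\left(200 \right)} = \left(-12 + 12 \cdot 431^{2}\right) + 625 = \left(-12 + 12 \cdot 185761\right) + 625 = \left(-12 + 2229132\right) + 625 = 2229120 + 625 = 2229745$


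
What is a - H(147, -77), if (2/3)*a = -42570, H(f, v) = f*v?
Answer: -52536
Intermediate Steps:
a = -63855 (a = (3/2)*(-42570) = -63855)
a - H(147, -77) = -63855 - 147*(-77) = -63855 - 1*(-11319) = -63855 + 11319 = -52536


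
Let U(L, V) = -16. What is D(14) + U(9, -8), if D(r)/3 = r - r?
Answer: -16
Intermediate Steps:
D(r) = 0 (D(r) = 3*(r - r) = 3*0 = 0)
D(14) + U(9, -8) = 0 - 16 = -16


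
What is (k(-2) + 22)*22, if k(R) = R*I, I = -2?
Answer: 572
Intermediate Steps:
k(R) = -2*R (k(R) = R*(-2) = -2*R)
(k(-2) + 22)*22 = (-2*(-2) + 22)*22 = (4 + 22)*22 = 26*22 = 572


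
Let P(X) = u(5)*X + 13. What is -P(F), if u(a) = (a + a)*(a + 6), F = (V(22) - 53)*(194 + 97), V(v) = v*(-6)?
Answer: 5921837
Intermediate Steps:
V(v) = -6*v
F = -53835 (F = (-6*22 - 53)*(194 + 97) = (-132 - 53)*291 = -185*291 = -53835)
u(a) = 2*a*(6 + a) (u(a) = (2*a)*(6 + a) = 2*a*(6 + a))
P(X) = 13 + 110*X (P(X) = (2*5*(6 + 5))*X + 13 = (2*5*11)*X + 13 = 110*X + 13 = 13 + 110*X)
-P(F) = -(13 + 110*(-53835)) = -(13 - 5921850) = -1*(-5921837) = 5921837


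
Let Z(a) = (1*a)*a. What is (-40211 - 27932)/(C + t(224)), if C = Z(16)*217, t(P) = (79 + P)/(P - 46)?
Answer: -12129454/9888559 ≈ -1.2266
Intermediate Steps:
t(P) = (79 + P)/(-46 + P)
Z(a) = a² (Z(a) = a*a = a²)
C = 55552 (C = 16²*217 = 256*217 = 55552)
(-40211 - 27932)/(C + t(224)) = (-40211 - 27932)/(55552 + (79 + 224)/(-46 + 224)) = -68143/(55552 + 303/178) = -68143/9888559/178 = -68143*178/9888559 = -12129454/9888559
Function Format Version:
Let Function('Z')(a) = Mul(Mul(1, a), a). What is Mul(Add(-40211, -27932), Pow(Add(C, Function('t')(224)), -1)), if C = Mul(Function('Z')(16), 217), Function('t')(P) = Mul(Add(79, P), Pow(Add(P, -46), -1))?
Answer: Rational(-12129454, 9888559) ≈ -1.2266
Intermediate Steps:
Function('t')(P) = Mul(Pow(Add(-46, P), -1), Add(79, P)) (Function('t')(P) = Mul(Add(79, P), Pow(Add(-46, P), -1)) = Mul(Pow(Add(-46, P), -1), Add(79, P)))
Function('Z')(a) = Pow(a, 2) (Function('Z')(a) = Mul(a, a) = Pow(a, 2))
C = 55552 (C = Mul(Pow(16, 2), 217) = Mul(256, 217) = 55552)
Mul(Add(-40211, -27932), Pow(Add(C, Function('t')(224)), -1)) = Mul(Add(-40211, -27932), Pow(Add(55552, Mul(Pow(Add(-46, 224), -1), Add(79, 224))), -1)) = Mul(-68143, Pow(Add(55552, Mul(Pow(178, -1), 303)), -1)) = Mul(-68143, Pow(Add(55552, Mul(Rational(1, 178), 303)), -1)) = Mul(-68143, Pow(Add(55552, Rational(303, 178)), -1)) = Mul(-68143, Pow(Rational(9888559, 178), -1)) = Mul(-68143, Rational(178, 9888559)) = Rational(-12129454, 9888559)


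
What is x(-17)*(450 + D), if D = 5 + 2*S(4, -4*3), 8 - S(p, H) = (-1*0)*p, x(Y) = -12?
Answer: -5652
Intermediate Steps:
S(p, H) = 8 (S(p, H) = 8 - (-1*0)*p = 8 - 0*p = 8 - 1*0 = 8 + 0 = 8)
D = 21 (D = 5 + 2*8 = 5 + 16 = 21)
x(-17)*(450 + D) = -12*(450 + 21) = -12*471 = -5652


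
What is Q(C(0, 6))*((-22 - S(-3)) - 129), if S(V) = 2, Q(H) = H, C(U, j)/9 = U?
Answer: 0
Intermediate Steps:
C(U, j) = 9*U
Q(C(0, 6))*((-22 - S(-3)) - 129) = (9*0)*((-22 - 1*2) - 129) = 0*((-22 - 2) - 129) = 0*(-24 - 129) = 0*(-153) = 0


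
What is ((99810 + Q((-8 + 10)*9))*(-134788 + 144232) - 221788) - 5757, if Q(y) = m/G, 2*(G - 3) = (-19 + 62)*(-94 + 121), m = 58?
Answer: 366585444123/389 ≈ 9.4238e+8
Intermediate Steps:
G = 1167/2 (G = 3 + ((-19 + 62)*(-94 + 121))/2 = 3 + (43*27)/2 = 3 + (½)*1161 = 3 + 1161/2 = 1167/2 ≈ 583.50)
Q(y) = 116/1167 (Q(y) = 58/(1167/2) = 58*(2/1167) = 116/1167)
((99810 + Q((-8 + 10)*9))*(-134788 + 144232) - 221788) - 5757 = ((99810 + 116/1167)*(-134788 + 144232) - 221788) - 5757 = ((116478386/1167)*9444 - 221788) - 5757 = (366673959128/389 - 221788) - 5757 = 366587683596/389 - 5757 = 366585444123/389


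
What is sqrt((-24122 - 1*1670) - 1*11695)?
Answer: I*sqrt(37487) ≈ 193.62*I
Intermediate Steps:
sqrt((-24122 - 1*1670) - 1*11695) = sqrt((-24122 - 1670) - 11695) = sqrt(-25792 - 11695) = sqrt(-37487) = I*sqrt(37487)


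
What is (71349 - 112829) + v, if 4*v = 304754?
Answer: 69417/2 ≈ 34709.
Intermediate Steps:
v = 152377/2 (v = (¼)*304754 = 152377/2 ≈ 76189.)
(71349 - 112829) + v = (71349 - 112829) + 152377/2 = -41480 + 152377/2 = 69417/2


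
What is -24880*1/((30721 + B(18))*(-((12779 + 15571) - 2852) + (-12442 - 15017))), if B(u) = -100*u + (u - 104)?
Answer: 4976/305403019 ≈ 1.6293e-5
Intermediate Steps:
B(u) = -104 - 99*u (B(u) = -100*u + (-104 + u) = -104 - 99*u)
-24880*1/((30721 + B(18))*(-((12779 + 15571) - 2852) + (-12442 - 15017))) = -24880*1/((30721 + (-104 - 99*18))*(-((12779 + 15571) - 2852) + (-12442 - 15017))) = -24880*1/((30721 + (-104 - 1782))*(-(28350 - 2852) - 27459)) = -24880*1/((30721 - 1886)*(-1*25498 - 27459)) = -24880*1/(28835*(-25498 - 27459)) = -24880/(28835*(-52957)) = -24880/(-1527015095) = -24880*(-1/1527015095) = 4976/305403019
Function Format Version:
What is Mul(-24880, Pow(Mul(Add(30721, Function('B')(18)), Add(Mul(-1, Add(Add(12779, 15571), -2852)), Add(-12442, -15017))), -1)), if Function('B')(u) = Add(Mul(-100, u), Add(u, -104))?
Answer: Rational(4976, 305403019) ≈ 1.6293e-5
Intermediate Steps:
Function('B')(u) = Add(-104, Mul(-99, u)) (Function('B')(u) = Add(Mul(-100, u), Add(-104, u)) = Add(-104, Mul(-99, u)))
Mul(-24880, Pow(Mul(Add(30721, Function('B')(18)), Add(Mul(-1, Add(Add(12779, 15571), -2852)), Add(-12442, -15017))), -1)) = Mul(-24880, Pow(Mul(Add(30721, Add(-104, Mul(-99, 18))), Add(Mul(-1, Add(Add(12779, 15571), -2852)), Add(-12442, -15017))), -1)) = Mul(-24880, Pow(Mul(Add(30721, Add(-104, -1782)), Add(Mul(-1, Add(28350, -2852)), -27459)), -1)) = Mul(-24880, Pow(Mul(Add(30721, -1886), Add(Mul(-1, 25498), -27459)), -1)) = Mul(-24880, Pow(Mul(28835, Add(-25498, -27459)), -1)) = Mul(-24880, Pow(Mul(28835, -52957), -1)) = Mul(-24880, Pow(-1527015095, -1)) = Mul(-24880, Rational(-1, 1527015095)) = Rational(4976, 305403019)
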